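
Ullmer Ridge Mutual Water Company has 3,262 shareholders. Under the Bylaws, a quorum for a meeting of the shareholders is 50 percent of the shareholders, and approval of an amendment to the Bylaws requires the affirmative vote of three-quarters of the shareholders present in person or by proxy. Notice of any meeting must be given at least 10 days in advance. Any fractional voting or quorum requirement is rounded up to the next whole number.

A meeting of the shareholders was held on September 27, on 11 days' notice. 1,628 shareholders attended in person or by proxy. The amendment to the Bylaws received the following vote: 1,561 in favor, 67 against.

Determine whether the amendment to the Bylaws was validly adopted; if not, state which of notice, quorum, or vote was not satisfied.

Invalid — quorum requirement not satisfied.

Notice: 11 days given; 10 required. Satisfied.
Quorum: 50% of 3,262 = 1,631; 1,628 present. Not satisfied.
Vote: requires three-fourths of those present (1,628); 3/4 of 1628 = 1221, so 1,221 needed; 1,561 in favor. Satisfied.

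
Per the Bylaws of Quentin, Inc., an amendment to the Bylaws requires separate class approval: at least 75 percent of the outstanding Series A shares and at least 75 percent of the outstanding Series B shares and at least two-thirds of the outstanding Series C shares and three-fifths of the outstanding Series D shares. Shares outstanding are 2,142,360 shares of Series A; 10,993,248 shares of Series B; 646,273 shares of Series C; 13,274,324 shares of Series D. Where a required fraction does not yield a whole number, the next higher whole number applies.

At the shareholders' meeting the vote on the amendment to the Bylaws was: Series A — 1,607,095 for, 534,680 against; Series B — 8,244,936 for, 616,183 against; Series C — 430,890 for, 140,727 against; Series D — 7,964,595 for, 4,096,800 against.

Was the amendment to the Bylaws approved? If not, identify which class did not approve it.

Approved — every class gave the required vote.

Series A: 3/4 of 2142360 = 1606770; 1,606,770 required, 1,607,095 in favor — approved.
Series B: 3/4 of 10993248 = 8244936; 8,244,936 required, 8,244,936 in favor — approved.
Series C: 2/3 of 646273 = 430848.67, rounded up to 430849; 430,849 required, 430,890 in favor — approved.
Series D: 3/5 of 13274324 = 7964594.40, rounded up to 7964595; 7,964,595 required, 7,964,595 in favor — approved.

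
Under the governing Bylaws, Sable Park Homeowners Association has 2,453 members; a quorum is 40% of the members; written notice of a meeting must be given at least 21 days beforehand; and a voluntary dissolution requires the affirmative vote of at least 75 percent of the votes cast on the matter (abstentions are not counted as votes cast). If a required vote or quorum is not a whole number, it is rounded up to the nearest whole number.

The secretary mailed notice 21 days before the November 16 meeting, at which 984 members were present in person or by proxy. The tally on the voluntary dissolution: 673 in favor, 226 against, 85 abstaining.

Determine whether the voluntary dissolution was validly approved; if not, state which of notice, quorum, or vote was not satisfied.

Notice: 21 days given; 21 required. Satisfied.
Quorum: 40% of 2,453 = 981.20, rounded up to 982; 984 present. Satisfied.
Vote: requires three-fourths of the votes cast (984 − 85 abstaining = 899); 3/4 of 899 = 674.25, rounded up to 675, so 675 needed; 673 in favor. Not satisfied.

Invalid — vote requirement not satisfied.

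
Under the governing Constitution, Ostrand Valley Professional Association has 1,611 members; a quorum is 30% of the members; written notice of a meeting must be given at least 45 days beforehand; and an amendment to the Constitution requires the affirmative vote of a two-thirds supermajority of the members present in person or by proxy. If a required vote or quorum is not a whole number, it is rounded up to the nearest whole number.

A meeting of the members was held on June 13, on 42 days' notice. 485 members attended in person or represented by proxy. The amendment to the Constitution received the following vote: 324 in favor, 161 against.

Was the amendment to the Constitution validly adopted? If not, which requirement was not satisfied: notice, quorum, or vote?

Invalid — notice requirement not satisfied.

Notice: 42 days given; 45 required. Not satisfied.
Quorum: 30% of 1,611 = 483.30, rounded up to 484; 485 present. Satisfied.
Vote: requires two-thirds of those present (485); 2/3 of 485 = 323.33, rounded up to 324, so 324 needed; 324 in favor. Satisfied.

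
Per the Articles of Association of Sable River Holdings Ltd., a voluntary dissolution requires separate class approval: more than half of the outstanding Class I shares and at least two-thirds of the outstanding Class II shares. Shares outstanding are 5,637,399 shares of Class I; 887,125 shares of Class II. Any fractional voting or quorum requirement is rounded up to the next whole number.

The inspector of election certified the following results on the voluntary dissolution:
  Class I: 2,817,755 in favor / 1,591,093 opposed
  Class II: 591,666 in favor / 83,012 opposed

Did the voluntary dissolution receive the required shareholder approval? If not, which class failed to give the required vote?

Not approved — the Class I shares did not give the required vote.

Class I: a majority of 5637399 is 2818700; 2,818,700 required, 2,817,755 in favor — not approved.
Class II: 2/3 of 887125 = 591416.67, rounded up to 591417; 591,417 required, 591,666 in favor — approved.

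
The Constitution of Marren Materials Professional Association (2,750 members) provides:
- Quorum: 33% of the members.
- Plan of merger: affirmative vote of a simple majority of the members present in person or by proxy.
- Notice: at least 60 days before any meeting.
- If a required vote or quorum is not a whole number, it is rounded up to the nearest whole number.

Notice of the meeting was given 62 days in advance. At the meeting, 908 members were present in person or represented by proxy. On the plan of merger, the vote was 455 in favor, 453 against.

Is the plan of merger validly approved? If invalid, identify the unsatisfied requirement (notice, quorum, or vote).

Valid — all requirements satisfied.

Notice: 62 days given; 60 required. Satisfied.
Quorum: 33% of 2,750 = 907.50, rounded up to 908; 908 present. Satisfied.
Vote: requires a majority of those present (908); a majority of 908 is 455, so 455 needed; 455 in favor. Satisfied.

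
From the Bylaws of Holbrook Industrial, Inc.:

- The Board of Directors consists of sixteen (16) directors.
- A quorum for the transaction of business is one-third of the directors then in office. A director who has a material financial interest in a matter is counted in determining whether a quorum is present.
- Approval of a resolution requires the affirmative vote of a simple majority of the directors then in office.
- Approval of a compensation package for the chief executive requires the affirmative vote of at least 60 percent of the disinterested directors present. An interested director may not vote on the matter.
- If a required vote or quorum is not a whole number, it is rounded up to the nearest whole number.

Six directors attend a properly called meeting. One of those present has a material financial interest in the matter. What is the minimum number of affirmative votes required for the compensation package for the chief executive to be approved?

The compensation package for the chief executive requires three-fifths of the disinterested directors present (6 − 1 = 5).
3/5 of 5 = 3.

3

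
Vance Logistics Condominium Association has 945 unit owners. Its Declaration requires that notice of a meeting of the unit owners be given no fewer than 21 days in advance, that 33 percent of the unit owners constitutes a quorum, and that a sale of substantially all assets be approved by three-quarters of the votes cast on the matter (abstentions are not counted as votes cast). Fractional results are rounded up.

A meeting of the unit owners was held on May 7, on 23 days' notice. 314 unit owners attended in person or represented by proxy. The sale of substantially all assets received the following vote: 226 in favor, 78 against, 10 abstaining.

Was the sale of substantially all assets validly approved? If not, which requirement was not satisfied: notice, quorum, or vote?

Invalid — vote requirement not satisfied.

Notice: 23 days given; 21 required. Satisfied.
Quorum: 33% of 945 = 311.85, rounded up to 312; 314 present. Satisfied.
Vote: requires three-fourths of the votes cast (314 − 10 abstaining = 304); 3/4 of 304 = 228, so 228 needed; 226 in favor. Not satisfied.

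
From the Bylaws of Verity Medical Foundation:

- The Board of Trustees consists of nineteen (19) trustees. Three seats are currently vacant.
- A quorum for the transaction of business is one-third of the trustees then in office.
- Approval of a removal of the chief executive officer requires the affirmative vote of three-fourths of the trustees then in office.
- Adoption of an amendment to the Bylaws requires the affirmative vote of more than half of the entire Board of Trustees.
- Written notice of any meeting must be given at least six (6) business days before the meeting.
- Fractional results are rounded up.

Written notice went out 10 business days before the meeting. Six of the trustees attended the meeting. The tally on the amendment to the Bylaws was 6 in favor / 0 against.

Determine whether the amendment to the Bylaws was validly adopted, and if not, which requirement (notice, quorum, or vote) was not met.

Invalid — vote requirement not satisfied.

Notice: 10 business days given; 6 required (10 ≥ 6). Satisfied.
Quorum: 6 present; quorum is 6. Satisfied.
Vote: the amendment to the Bylaws requires a majority of the entire Board of Trustees (19). A majority of 19 is 10, so 10 affirmative votes are needed; 6 voted in favor. Not satisfied.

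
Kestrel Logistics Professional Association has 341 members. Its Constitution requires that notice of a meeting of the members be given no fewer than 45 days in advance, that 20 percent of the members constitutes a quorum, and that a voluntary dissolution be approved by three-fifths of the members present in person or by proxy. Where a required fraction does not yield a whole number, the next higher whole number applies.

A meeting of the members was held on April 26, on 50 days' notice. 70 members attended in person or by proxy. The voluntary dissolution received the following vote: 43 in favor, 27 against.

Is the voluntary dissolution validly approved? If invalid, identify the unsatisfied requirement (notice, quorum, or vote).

Notice: 50 days given; 45 required. Satisfied.
Quorum: 20% of 341 = 68.20, rounded up to 69; 70 present. Satisfied.
Vote: requires three-fifths of those present (70); 3/5 of 70 = 42, so 42 needed; 43 in favor. Satisfied.

Valid — all requirements satisfied.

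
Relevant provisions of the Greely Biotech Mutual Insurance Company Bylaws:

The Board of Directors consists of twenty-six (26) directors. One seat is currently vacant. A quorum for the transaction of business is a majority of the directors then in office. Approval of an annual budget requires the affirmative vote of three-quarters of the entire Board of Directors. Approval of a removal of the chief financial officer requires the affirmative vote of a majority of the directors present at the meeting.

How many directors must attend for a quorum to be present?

13

A majority of 25 is 13.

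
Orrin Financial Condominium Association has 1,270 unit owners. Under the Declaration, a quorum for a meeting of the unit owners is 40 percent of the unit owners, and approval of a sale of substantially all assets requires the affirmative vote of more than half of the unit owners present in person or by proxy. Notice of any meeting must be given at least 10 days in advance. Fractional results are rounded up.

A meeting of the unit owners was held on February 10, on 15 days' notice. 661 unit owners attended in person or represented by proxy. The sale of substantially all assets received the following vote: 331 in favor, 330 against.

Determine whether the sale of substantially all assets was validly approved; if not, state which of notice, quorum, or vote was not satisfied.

Notice: 15 days given; 10 required. Satisfied.
Quorum: 40% of 1,270 = 508; 661 present. Satisfied.
Vote: requires a majority of those present (661); a majority of 661 is 331, so 331 needed; 331 in favor. Satisfied.

Valid — all requirements satisfied.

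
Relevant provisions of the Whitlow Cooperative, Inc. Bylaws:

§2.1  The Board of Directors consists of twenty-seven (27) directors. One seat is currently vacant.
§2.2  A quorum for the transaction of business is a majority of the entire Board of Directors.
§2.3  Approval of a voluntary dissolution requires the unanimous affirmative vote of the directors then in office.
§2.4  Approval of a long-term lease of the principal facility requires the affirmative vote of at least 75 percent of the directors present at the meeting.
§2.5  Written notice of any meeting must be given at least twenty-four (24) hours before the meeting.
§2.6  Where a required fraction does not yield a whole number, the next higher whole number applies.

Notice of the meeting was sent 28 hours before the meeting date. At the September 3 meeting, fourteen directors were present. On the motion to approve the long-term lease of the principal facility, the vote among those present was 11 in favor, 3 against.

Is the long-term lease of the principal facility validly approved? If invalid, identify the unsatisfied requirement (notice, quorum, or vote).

Notice: 28 hours given; 24 required (28 ≥ 24). Satisfied.
Quorum: 14 present; quorum is 14. Satisfied.
Vote: the long-term lease of the principal facility requires three-fourths of the directors present (14). 3/4 of 14 = 10.50, rounded up to 11, so 11 affirmative votes are needed; 11 voted in favor. Satisfied.

Valid — all requirements satisfied.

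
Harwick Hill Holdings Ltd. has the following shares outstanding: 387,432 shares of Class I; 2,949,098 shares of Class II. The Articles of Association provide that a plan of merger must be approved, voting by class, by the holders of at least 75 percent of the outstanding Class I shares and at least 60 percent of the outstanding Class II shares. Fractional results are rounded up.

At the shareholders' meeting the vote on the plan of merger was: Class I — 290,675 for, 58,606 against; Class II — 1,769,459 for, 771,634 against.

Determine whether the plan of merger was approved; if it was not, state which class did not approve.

Class I: 3/4 of 387432 = 290574; 290,574 required, 290,675 in favor — approved.
Class II: 3/5 of 2949098 = 1769458.80, rounded up to 1769459; 1,769,459 required, 1,769,459 in favor — approved.

Approved — every class gave the required vote.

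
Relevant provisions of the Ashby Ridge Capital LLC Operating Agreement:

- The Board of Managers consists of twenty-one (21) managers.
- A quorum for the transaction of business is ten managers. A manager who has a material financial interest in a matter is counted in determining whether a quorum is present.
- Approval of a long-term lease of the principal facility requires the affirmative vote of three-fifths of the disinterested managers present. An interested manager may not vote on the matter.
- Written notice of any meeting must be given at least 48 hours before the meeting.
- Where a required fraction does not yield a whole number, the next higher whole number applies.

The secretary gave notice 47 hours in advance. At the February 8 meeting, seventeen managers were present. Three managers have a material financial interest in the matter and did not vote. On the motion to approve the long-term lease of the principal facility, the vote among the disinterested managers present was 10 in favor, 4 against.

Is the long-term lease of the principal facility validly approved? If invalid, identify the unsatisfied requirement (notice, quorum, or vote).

Invalid — notice requirement not satisfied.

Notice: 47 hours given; 48 required (47 < 48). Not satisfied.
Quorum: 17 present (interested managers count toward quorum); quorum is 10. Satisfied.
Vote: the long-term lease of the principal facility requires three-fifths of the disinterested managers present (17 − 3 = 14). 3/5 of 14 = 8.40, rounded up to 9, so 9 affirmative votes are needed; 10 voted in favor. Satisfied.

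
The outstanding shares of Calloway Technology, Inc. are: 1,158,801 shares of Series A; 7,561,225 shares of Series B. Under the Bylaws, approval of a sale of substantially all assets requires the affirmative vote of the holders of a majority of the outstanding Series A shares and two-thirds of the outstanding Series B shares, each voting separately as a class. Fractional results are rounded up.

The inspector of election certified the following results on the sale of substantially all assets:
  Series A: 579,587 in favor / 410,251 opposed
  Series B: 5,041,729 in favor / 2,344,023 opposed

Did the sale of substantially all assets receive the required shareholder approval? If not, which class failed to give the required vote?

Approved — every class gave the required vote.

Series A: a majority of 1158801 is 579401; 579,401 required, 579,587 in favor — approved.
Series B: 2/3 of 7561225 = 5040816.67, rounded up to 5040817; 5,040,817 required, 5,041,729 in favor — approved.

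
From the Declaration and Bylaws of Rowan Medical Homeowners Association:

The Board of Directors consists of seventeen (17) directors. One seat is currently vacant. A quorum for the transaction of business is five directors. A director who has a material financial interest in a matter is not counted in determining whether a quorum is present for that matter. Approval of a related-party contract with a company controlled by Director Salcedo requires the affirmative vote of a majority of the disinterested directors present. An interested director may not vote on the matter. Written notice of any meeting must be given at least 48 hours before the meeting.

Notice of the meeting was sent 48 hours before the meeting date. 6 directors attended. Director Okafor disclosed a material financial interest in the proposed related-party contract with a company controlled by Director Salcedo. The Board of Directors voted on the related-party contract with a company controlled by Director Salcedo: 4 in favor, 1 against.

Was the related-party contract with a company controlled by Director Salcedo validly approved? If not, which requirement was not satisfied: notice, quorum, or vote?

Valid — all requirements satisfied.

Notice: 48 hours given; 48 required (48 ≥ 48). Satisfied.
Quorum: 6 present, but the 1 interested director does not count, leaving 5. Quorum is 5. Satisfied.
Vote: the related-party contract with a company controlled by Director Salcedo requires a majority of the disinterested directors present (6 − 1 = 5). A majority of 5 is 3, so 3 affirmative votes are needed; 4 voted in favor. Satisfied.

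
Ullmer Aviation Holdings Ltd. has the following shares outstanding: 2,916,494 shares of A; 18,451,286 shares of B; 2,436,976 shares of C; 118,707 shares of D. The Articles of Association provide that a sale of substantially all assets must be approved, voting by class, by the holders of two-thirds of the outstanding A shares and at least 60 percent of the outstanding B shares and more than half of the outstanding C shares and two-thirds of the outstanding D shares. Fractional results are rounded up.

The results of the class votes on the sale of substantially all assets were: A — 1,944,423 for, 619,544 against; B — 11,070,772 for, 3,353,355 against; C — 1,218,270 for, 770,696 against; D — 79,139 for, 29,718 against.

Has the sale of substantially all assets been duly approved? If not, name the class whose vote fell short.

A: 2/3 of 2916494 = 1944329.33, rounded up to 1944330; 1,944,330 required, 1,944,423 in favor — approved.
B: 3/5 of 18451286 = 11070771.60, rounded up to 11070772; 11,070,772 required, 11,070,772 in favor — approved.
C: a majority of 2436976 is 1218489; 1,218,489 required, 1,218,270 in favor — not approved.
D: 2/3 of 118707 = 79138; 79,138 required, 79,139 in favor — approved.

Not approved — the C shares did not give the required vote.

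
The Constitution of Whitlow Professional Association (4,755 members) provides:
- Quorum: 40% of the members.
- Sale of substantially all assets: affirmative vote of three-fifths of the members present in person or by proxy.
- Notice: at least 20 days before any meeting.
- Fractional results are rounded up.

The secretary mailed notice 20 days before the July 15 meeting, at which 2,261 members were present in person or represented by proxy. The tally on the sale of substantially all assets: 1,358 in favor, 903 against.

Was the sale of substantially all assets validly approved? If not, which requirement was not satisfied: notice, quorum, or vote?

Valid — all requirements satisfied.

Notice: 20 days given; 20 required. Satisfied.
Quorum: 40% of 4,755 = 1,902; 2,261 present. Satisfied.
Vote: requires three-fifths of those present (2,261); 3/5 of 2261 = 1356.60, rounded up to 1357, so 1,357 needed; 1,358 in favor. Satisfied.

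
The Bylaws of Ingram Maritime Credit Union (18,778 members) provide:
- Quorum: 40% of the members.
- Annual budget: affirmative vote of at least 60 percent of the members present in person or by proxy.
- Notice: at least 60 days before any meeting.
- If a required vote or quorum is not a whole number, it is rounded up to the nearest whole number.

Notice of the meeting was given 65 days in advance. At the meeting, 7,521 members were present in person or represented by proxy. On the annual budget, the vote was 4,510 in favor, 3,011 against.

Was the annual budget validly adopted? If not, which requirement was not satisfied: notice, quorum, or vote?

Invalid — vote requirement not satisfied.

Notice: 65 days given; 60 required. Satisfied.
Quorum: 40% of 18,778 = 7,511.20, rounded up to 7,512; 7,521 present. Satisfied.
Vote: requires three-fifths of those present (7,521); 3/5 of 7521 = 4512.60, rounded up to 4513, so 4,513 needed; 4,510 in favor. Not satisfied.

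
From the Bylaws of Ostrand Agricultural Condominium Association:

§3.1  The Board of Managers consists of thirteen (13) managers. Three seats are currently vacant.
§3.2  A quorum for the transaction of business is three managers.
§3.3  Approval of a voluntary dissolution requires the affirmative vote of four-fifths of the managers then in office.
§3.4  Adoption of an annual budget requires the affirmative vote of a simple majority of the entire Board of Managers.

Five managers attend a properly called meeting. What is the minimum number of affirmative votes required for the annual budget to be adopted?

The annual budget requires a majority of the entire Board of Managers (13).
A majority of 13 is 7.
(Only 5 can vote, so the annual budget cannot pass at this meeting, but the required vote is still 7.)

7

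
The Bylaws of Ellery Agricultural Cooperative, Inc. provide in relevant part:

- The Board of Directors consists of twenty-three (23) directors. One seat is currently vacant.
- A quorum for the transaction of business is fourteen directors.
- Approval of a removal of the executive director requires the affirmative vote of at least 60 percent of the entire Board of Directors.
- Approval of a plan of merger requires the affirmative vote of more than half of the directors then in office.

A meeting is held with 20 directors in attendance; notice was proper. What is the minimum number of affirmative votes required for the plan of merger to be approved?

The plan of merger requires a majority of the directors then in office (22).
A majority of 22 is 12.

12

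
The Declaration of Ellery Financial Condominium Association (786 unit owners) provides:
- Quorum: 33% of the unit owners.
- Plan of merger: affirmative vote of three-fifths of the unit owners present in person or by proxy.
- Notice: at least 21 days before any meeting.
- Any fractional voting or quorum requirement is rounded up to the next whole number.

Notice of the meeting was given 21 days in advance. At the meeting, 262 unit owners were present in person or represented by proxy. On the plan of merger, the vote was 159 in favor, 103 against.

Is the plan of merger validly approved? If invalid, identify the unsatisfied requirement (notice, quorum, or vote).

Notice: 21 days given; 21 required. Satisfied.
Quorum: 33% of 786 = 259.38, rounded up to 260; 262 present. Satisfied.
Vote: requires three-fifths of those present (262); 3/5 of 262 = 157.20, rounded up to 158, so 158 needed; 159 in favor. Satisfied.

Valid — all requirements satisfied.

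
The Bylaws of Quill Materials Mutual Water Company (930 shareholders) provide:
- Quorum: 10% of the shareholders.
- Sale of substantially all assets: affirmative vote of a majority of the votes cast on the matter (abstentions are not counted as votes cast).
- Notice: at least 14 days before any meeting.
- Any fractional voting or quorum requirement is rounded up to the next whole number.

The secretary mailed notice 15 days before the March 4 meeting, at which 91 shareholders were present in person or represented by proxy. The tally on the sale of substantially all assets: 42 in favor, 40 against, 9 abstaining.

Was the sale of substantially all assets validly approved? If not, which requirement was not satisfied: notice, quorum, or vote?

Invalid — quorum requirement not satisfied.

Notice: 15 days given; 14 required. Satisfied.
Quorum: 10% of 930 = 93; 91 present. Not satisfied.
Vote: requires a majority of the votes cast (91 − 9 abstaining = 82); a majority of 82 is 42, so 42 needed; 42 in favor. Satisfied.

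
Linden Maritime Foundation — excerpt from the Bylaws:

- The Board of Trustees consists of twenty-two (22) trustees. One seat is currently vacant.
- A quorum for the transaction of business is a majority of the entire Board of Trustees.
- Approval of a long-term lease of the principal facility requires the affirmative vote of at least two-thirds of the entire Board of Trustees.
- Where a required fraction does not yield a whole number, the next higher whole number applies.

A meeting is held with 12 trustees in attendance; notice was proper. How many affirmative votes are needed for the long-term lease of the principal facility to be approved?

The long-term lease of the principal facility requires two-thirds of the entire Board of Trustees (22).
2/3 of 22 = 14.67, rounded up to 15.
(Only 12 can vote, so the long-term lease of the principal facility cannot pass at this meeting, but the required vote is still 15.)

15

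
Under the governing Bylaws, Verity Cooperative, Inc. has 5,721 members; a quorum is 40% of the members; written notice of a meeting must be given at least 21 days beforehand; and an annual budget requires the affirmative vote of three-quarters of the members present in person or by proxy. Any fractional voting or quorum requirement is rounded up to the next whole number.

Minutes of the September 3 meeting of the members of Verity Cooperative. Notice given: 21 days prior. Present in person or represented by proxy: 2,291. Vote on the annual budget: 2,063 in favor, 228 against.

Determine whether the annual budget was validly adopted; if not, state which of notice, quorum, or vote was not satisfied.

Valid — all requirements satisfied.

Notice: 21 days given; 21 required. Satisfied.
Quorum: 40% of 5,721 = 2,288.40, rounded up to 2,289; 2,291 present. Satisfied.
Vote: requires three-fourths of those present (2,291); 3/4 of 2291 = 1718.25, rounded up to 1719, so 1,719 needed; 2,063 in favor. Satisfied.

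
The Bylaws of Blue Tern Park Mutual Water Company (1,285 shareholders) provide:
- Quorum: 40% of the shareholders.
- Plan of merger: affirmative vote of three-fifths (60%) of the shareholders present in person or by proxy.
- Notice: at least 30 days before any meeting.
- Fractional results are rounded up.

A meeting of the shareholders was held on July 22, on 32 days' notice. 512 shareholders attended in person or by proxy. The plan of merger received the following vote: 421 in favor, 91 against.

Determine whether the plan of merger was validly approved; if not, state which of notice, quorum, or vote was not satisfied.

Notice: 32 days given; 30 required. Satisfied.
Quorum: 40% of 1,285 = 514; 512 present. Not satisfied.
Vote: requires three-fifths of those present (512); 3/5 of 512 = 307.20, rounded up to 308, so 308 needed; 421 in favor. Satisfied.

Invalid — quorum requirement not satisfied.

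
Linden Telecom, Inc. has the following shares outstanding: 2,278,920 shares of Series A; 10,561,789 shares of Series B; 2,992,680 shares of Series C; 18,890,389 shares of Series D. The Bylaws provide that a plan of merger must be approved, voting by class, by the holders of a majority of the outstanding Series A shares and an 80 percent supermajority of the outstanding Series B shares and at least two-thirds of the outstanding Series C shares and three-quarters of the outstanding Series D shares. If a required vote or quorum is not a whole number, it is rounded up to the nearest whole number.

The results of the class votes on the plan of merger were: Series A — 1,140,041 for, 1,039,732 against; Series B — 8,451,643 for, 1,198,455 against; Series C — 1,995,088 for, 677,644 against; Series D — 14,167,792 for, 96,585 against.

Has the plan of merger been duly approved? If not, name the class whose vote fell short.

Not approved — the Series C shares did not give the required vote.

Series A: a majority of 2278920 is 1139461; 1,139,461 required, 1,140,041 in favor — approved.
Series B: 4/5 of 10561789 = 8449431.20, rounded up to 8449432; 8,449,432 required, 8,451,643 in favor — approved.
Series C: 2/3 of 2992680 = 1995120; 1,995,120 required, 1,995,088 in favor — not approved.
Series D: 3/4 of 18890389 = 14167791.75, rounded up to 14167792; 14,167,792 required, 14,167,792 in favor — approved.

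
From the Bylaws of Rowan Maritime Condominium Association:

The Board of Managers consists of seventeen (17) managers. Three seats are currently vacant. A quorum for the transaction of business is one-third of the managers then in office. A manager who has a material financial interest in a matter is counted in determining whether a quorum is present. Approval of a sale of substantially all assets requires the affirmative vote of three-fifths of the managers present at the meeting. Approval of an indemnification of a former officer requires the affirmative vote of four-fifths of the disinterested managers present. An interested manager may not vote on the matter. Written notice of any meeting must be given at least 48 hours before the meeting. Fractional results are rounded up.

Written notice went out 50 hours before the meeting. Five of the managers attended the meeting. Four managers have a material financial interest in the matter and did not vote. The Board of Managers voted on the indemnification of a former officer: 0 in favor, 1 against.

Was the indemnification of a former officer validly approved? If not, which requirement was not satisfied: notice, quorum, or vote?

Invalid — vote requirement not satisfied.

Notice: 50 hours given; 48 required (50 ≥ 48). Satisfied.
Quorum: 5 present (interested managers count toward quorum); quorum is 5. Satisfied.
Vote: the indemnification of a former officer requires four-fifths of the disinterested managers present (5 − 4 = 1). 4/5 of 1 = 0.80, rounded up to 1, so 1 affirmative vote is needed; 0 voted in favor. Not satisfied.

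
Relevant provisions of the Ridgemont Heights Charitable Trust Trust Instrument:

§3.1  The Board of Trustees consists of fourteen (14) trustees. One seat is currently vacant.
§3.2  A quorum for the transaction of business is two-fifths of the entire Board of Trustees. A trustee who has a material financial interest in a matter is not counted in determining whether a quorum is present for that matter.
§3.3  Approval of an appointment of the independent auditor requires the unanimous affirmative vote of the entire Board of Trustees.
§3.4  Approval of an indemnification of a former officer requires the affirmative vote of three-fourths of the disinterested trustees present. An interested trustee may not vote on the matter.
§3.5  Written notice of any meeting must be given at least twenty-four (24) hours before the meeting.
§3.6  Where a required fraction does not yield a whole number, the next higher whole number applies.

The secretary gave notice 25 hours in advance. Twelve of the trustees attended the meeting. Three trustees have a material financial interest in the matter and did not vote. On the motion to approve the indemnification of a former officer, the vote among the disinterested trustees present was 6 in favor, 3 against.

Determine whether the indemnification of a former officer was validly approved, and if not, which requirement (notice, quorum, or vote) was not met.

Notice: 25 hours given; 24 required (25 ≥ 24). Satisfied.
Quorum: 12 present, but the 3 interested trustees do not count, leaving 9. Quorum is 6. Satisfied.
Vote: the indemnification of a former officer requires three-fourths of the disinterested trustees present (12 − 3 = 9). 3/4 of 9 = 6.75, rounded up to 7, so 7 affirmative votes are needed; 6 voted in favor. Not satisfied.

Invalid — vote requirement not satisfied.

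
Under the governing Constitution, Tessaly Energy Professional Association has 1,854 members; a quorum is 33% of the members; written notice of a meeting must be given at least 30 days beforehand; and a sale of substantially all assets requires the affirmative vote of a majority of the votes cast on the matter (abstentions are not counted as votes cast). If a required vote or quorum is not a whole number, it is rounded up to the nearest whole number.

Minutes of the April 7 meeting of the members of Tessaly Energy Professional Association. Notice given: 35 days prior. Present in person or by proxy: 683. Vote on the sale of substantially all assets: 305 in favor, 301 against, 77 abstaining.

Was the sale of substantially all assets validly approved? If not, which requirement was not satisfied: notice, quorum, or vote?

Valid — all requirements satisfied.

Notice: 35 days given; 30 required. Satisfied.
Quorum: 33% of 1,854 = 611.82, rounded up to 612; 683 present. Satisfied.
Vote: requires a majority of the votes cast (683 − 77 abstaining = 606); a majority of 606 is 304, so 304 needed; 305 in favor. Satisfied.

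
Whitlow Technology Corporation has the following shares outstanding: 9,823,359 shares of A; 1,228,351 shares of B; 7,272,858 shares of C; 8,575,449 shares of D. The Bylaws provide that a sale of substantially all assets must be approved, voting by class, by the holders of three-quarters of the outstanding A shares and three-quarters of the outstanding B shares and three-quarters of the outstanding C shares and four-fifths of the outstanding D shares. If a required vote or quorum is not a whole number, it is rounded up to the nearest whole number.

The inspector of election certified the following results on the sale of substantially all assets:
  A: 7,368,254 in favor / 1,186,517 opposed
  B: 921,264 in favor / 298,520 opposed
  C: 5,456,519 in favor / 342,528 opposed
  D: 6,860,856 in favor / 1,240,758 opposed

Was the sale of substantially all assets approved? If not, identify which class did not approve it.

A: 3/4 of 9823359 = 7367519.25, rounded up to 7367520; 7,367,520 required, 7,368,254 in favor — approved.
B: 3/4 of 1228351 = 921263.25, rounded up to 921264; 921,264 required, 921,264 in favor — approved.
C: 3/4 of 7272858 = 5454643.50, rounded up to 5454644; 5,454,644 required, 5,456,519 in favor — approved.
D: 4/5 of 8575449 = 6860359.20, rounded up to 6860360; 6,860,360 required, 6,860,856 in favor — approved.

Approved — every class gave the required vote.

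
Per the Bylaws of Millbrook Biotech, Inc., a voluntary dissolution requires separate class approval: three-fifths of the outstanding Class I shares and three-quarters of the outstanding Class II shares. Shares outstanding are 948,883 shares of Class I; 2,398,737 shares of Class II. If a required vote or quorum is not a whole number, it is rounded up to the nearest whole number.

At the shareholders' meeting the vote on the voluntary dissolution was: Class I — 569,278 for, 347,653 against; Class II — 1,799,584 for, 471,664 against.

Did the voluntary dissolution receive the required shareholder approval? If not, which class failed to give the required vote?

Not approved — the Class I shares did not give the required vote.

Class I: 3/5 of 948883 = 569329.80, rounded up to 569330; 569,330 required, 569,278 in favor — not approved.
Class II: 3/4 of 2398737 = 1799052.75, rounded up to 1799053; 1,799,053 required, 1,799,584 in favor — approved.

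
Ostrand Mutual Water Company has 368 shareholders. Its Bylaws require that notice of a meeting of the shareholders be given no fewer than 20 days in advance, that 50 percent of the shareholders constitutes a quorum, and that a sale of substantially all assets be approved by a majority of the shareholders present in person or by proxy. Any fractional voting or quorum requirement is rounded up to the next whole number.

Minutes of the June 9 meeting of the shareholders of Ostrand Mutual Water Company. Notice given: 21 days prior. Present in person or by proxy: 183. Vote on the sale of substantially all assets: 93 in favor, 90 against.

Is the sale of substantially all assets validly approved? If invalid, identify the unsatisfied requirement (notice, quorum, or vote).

Notice: 21 days given; 20 required. Satisfied.
Quorum: 50% of 368 = 184; 183 present. Not satisfied.
Vote: requires a majority of those present (183); a majority of 183 is 92, so 92 needed; 93 in favor. Satisfied.

Invalid — quorum requirement not satisfied.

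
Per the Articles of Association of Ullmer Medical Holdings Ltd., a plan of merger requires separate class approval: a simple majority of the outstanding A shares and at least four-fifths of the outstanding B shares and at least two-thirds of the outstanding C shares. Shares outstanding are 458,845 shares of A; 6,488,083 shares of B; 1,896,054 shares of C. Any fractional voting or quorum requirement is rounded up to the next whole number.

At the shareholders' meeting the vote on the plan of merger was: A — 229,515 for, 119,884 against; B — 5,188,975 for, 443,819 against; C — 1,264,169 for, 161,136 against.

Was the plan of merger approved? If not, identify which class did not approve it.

Not approved — the B shares did not give the required vote.

A: a majority of 458845 is 229423; 229,423 required, 229,515 in favor — approved.
B: 4/5 of 6488083 = 5190466.40, rounded up to 5190467; 5,190,467 required, 5,188,975 in favor — not approved.
C: 2/3 of 1896054 = 1264036; 1,264,036 required, 1,264,169 in favor — approved.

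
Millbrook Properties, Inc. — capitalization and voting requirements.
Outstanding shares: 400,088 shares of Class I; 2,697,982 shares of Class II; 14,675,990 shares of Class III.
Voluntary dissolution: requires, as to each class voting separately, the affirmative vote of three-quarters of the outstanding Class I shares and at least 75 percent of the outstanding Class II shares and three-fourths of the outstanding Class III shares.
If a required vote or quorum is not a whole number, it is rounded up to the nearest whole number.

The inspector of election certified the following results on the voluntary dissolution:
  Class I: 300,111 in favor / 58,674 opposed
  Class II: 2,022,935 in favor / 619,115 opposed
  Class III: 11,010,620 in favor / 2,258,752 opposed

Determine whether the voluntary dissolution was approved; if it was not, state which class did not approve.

Not approved — the Class II shares did not give the required vote.

Class I: 3/4 of 400088 = 300066; 300,066 required, 300,111 in favor — approved.
Class II: 3/4 of 2697982 = 2023486.50, rounded up to 2023487; 2,023,487 required, 2,022,935 in favor — not approved.
Class III: 3/4 of 14675990 = 11006992.50, rounded up to 11006993; 11,006,993 required, 11,010,620 in favor — approved.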